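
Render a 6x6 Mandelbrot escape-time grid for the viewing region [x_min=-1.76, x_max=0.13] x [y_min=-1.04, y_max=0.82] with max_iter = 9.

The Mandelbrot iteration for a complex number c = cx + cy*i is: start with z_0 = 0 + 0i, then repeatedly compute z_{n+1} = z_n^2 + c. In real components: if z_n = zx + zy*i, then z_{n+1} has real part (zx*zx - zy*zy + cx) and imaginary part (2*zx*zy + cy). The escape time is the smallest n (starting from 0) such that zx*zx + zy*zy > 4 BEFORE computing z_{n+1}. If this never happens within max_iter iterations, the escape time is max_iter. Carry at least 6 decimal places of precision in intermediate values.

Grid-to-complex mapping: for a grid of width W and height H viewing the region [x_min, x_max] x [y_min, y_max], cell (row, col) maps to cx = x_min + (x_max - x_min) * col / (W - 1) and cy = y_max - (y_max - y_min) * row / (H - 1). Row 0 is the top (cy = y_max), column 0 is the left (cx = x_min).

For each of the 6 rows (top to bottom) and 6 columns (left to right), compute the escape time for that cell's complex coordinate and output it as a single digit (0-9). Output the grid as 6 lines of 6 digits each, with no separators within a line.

(row=0, col=0): c = -1.7600 + 0.8200i → escape time 2
(row=0, col=1): c = -1.3820 + 0.8200i → escape time 3
(row=0, col=2): c = -1.0040 + 0.8200i → escape time 3
(row=0, col=3): c = -0.6260 + 0.8200i → escape time 4
(row=0, col=4): c = -0.2480 + 0.8200i → escape time 9
(row=0, col=5): c = 0.1300 + 0.8200i → escape time 5
(row=1, col=0): c = -1.7600 + 0.4480i → escape time 3
(row=1, col=1): c = -1.3820 + 0.4480i → escape time 4
(row=1, col=2): c = -1.0040 + 0.4480i → escape time 5
(row=1, col=3): c = -0.6260 + 0.4480i → escape time 9
(row=1, col=4): c = -0.2480 + 0.4480i → escape time 9
(row=1, col=5): c = 0.1300 + 0.4480i → escape time 9
(row=2, col=0): c = -1.7600 + 0.0760i → escape time 5
(row=2, col=1): c = -1.3820 + 0.0760i → escape time 9
(row=2, col=2): c = -1.0040 + 0.0760i → escape time 9
(row=2, col=3): c = -0.6260 + 0.0760i → escape time 9
(row=2, col=4): c = -0.2480 + 0.0760i → escape time 9
(row=2, col=5): c = 0.1300 + 0.0760i → escape time 9
(row=3, col=0): c = -1.7600 + -0.2960i → escape time 4
(row=3, col=1): c = -1.3820 + -0.2960i → escape time 5
(row=3, col=2): c = -1.0040 + -0.2960i → escape time 9
(row=3, col=3): c = -0.6260 + -0.2960i → escape time 9
(row=3, col=4): c = -0.2480 + -0.2960i → escape time 9
(row=3, col=5): c = 0.1300 + -0.2960i → escape time 9
(row=4, col=0): c = -1.7600 + -0.6680i → escape time 3
(row=4, col=1): c = -1.3820 + -0.6680i → escape time 3
(row=4, col=2): c = -1.0040 + -0.6680i → escape time 4
(row=4, col=3): c = -0.6260 + -0.6680i → escape time 9
(row=4, col=4): c = -0.2480 + -0.6680i → escape time 9
(row=4, col=5): c = 0.1300 + -0.6680i → escape time 9
(row=5, col=0): c = -1.7600 + -1.0400i → escape time 1
(row=5, col=1): c = -1.3820 + -1.0400i → escape time 3
(row=5, col=2): c = -1.0040 + -1.0400i → escape time 3
(row=5, col=3): c = -0.6260 + -1.0400i → escape time 3
(row=5, col=4): c = -0.2480 + -1.0400i → escape time 6
(row=5, col=5): c = 0.1300 + -1.0400i → escape time 4

Answer: 233495
345999
599999
459999
334999
133364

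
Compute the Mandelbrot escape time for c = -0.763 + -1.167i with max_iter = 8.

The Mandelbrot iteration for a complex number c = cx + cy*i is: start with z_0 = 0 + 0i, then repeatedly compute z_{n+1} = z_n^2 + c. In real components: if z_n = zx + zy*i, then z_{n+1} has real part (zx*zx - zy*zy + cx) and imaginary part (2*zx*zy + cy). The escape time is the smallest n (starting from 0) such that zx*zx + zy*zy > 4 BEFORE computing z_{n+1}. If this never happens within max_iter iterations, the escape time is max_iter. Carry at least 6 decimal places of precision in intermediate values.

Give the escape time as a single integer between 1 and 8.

Answer: 3

Derivation:
z_0 = 0 + 0i, c = -0.7630 + -1.1670i
Iter 1: z = -0.7630 + -1.1670i, |z|^2 = 1.9441
Iter 2: z = -1.5427 + 0.6138i, |z|^2 = 2.7568
Iter 3: z = 1.2402 + -3.0610i, |z|^2 = 10.9076
Escaped at iteration 3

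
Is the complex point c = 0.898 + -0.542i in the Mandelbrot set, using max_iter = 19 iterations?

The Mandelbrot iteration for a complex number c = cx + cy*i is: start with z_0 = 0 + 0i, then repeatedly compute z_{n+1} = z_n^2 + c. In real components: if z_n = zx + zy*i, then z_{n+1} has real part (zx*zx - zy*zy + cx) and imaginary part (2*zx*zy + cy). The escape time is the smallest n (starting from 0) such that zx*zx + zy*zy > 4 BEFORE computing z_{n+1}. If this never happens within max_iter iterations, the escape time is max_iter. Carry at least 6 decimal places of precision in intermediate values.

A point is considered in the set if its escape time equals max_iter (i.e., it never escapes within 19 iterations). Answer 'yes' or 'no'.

Answer: no

Derivation:
z_0 = 0 + 0i, c = 0.8980 + -0.5420i
Iter 1: z = 0.8980 + -0.5420i, |z|^2 = 1.1002
Iter 2: z = 1.4106 + -1.5154i, |z|^2 = 4.2864
Escaped at iteration 2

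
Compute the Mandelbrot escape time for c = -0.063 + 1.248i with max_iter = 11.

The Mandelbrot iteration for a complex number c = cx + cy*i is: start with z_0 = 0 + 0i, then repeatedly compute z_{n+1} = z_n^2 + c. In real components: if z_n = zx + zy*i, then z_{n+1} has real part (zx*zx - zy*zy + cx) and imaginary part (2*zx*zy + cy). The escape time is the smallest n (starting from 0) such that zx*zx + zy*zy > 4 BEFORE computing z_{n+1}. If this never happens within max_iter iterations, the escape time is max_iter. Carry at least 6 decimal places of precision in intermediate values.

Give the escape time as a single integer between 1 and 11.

z_0 = 0 + 0i, c = -0.0630 + 1.2480i
Iter 1: z = -0.0630 + 1.2480i, |z|^2 = 1.5615
Iter 2: z = -1.6165 + 1.0908i, |z|^2 = 3.8029
Iter 3: z = 1.3604 + -2.2785i, |z|^2 = 7.0423
Escaped at iteration 3

Answer: 3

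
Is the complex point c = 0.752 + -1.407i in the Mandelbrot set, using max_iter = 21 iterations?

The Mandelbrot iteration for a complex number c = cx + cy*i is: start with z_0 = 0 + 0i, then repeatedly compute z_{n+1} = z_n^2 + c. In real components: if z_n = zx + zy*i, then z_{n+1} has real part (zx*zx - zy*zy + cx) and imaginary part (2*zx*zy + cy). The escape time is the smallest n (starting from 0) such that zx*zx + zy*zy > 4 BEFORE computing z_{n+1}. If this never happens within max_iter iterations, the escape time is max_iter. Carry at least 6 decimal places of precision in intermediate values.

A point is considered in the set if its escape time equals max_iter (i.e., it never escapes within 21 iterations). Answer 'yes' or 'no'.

Answer: no

Derivation:
z_0 = 0 + 0i, c = 0.7520 + -1.4070i
Iter 1: z = 0.7520 + -1.4070i, |z|^2 = 2.5452
Iter 2: z = -0.6621 + -3.5231i, |z|^2 = 12.8509
Escaped at iteration 2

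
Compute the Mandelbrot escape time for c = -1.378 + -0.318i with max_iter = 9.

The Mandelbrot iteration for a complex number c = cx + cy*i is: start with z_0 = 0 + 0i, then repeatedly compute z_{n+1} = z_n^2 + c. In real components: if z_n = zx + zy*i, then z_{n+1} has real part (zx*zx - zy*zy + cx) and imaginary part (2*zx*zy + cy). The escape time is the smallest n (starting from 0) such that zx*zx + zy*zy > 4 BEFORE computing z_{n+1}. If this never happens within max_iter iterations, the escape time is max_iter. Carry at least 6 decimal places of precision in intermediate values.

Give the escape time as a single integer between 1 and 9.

z_0 = 0 + 0i, c = -1.3780 + -0.3180i
Iter 1: z = -1.3780 + -0.3180i, |z|^2 = 2.0000
Iter 2: z = 0.4198 + 0.5584i, |z|^2 = 0.4880
Iter 3: z = -1.5136 + 0.1508i, |z|^2 = 2.3138
Iter 4: z = 0.8903 + -0.7745i, |z|^2 = 1.3925
Iter 5: z = -1.1852 + -1.6971i, |z|^2 = 4.2847
Escaped at iteration 5

Answer: 5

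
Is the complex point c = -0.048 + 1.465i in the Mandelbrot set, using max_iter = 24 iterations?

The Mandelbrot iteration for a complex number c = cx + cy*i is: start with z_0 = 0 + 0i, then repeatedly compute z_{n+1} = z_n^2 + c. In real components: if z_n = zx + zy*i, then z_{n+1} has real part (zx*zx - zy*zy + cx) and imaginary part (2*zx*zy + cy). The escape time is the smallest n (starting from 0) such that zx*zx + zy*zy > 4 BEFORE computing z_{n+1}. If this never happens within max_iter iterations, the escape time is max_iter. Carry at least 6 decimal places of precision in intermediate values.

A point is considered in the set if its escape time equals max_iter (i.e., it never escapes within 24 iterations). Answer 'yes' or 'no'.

z_0 = 0 + 0i, c = -0.0480 + 1.4650i
Iter 1: z = -0.0480 + 1.4650i, |z|^2 = 2.1485
Iter 2: z = -2.1919 + 1.3244i, |z|^2 = 6.5584
Escaped at iteration 2

Answer: no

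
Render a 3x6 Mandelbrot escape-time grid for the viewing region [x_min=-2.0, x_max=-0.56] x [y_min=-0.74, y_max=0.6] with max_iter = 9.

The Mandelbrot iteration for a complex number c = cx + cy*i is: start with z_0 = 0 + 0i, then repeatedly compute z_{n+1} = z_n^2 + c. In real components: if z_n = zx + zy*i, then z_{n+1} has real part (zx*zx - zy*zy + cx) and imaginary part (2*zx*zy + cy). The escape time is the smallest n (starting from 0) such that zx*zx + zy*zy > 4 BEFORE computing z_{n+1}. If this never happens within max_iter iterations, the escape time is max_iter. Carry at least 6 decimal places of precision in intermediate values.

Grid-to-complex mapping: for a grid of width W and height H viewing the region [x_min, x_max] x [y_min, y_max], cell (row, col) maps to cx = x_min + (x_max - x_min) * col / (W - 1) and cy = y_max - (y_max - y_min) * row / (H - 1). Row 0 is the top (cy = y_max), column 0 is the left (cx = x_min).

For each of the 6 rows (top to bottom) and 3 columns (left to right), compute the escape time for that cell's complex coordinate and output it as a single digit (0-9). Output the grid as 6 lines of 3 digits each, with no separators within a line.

(row=0, col=0): c = -2.0000 + 0.6000i → escape time 1
(row=0, col=1): c = -1.2800 + 0.6000i → escape time 3
(row=0, col=2): c = -0.5600 + 0.6000i → escape time 9
(row=1, col=0): c = -2.0000 + 0.3320i → escape time 1
(row=1, col=1): c = -1.2800 + 0.3320i → escape time 9
(row=1, col=2): c = -0.5600 + 0.3320i → escape time 9
(row=2, col=0): c = -2.0000 + 0.0640i → escape time 1
(row=2, col=1): c = -1.2800 + 0.0640i → escape time 9
(row=2, col=2): c = -0.5600 + 0.0640i → escape time 9
(row=3, col=0): c = -2.0000 + -0.2040i → escape time 1
(row=3, col=1): c = -1.2800 + -0.2040i → escape time 9
(row=3, col=2): c = -0.5600 + -0.2040i → escape time 9
(row=4, col=0): c = -2.0000 + -0.4720i → escape time 1
(row=4, col=1): c = -1.2800 + -0.4720i → escape time 5
(row=4, col=2): c = -0.5600 + -0.4720i → escape time 9
(row=5, col=0): c = -2.0000 + -0.7400i → escape time 1
(row=5, col=1): c = -1.2800 + -0.7400i → escape time 3
(row=5, col=2): c = -0.5600 + -0.7400i → escape time 6

Answer: 139
199
199
199
159
136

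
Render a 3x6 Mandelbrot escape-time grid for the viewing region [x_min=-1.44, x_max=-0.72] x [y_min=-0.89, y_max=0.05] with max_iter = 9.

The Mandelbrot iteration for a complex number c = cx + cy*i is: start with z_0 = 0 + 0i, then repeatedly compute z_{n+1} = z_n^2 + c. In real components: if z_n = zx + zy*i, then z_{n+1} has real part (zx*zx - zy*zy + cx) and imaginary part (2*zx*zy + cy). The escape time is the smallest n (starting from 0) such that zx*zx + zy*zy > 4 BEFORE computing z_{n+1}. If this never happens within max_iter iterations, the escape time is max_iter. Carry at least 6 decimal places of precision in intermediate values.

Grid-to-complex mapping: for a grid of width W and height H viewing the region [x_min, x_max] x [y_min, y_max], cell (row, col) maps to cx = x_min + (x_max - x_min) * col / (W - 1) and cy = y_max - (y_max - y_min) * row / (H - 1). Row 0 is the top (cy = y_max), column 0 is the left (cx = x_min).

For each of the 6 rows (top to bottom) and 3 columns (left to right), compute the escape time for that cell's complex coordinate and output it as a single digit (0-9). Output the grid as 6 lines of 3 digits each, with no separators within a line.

Answer: 999
899
599
357
335
334

Derivation:
(row=0, col=0): c = -1.4400 + 0.0500i → escape time 9
(row=0, col=1): c = -1.0800 + 0.0500i → escape time 9
(row=0, col=2): c = -0.7200 + 0.0500i → escape time 9
(row=1, col=0): c = -1.4400 + -0.1380i → escape time 8
(row=1, col=1): c = -1.0800 + -0.1380i → escape time 9
(row=1, col=2): c = -0.7200 + -0.1380i → escape time 9
(row=2, col=0): c = -1.4400 + -0.3260i → escape time 5
(row=2, col=1): c = -1.0800 + -0.3260i → escape time 9
(row=2, col=2): c = -0.7200 + -0.3260i → escape time 9
(row=3, col=0): c = -1.4400 + -0.5140i → escape time 3
(row=3, col=1): c = -1.0800 + -0.5140i → escape time 5
(row=3, col=2): c = -0.7200 + -0.5140i → escape time 7
(row=4, col=0): c = -1.4400 + -0.7020i → escape time 3
(row=4, col=1): c = -1.0800 + -0.7020i → escape time 3
(row=4, col=2): c = -0.7200 + -0.7020i → escape time 5
(row=5, col=0): c = -1.4400 + -0.8900i → escape time 3
(row=5, col=1): c = -1.0800 + -0.8900i → escape time 3
(row=5, col=2): c = -0.7200 + -0.8900i → escape time 4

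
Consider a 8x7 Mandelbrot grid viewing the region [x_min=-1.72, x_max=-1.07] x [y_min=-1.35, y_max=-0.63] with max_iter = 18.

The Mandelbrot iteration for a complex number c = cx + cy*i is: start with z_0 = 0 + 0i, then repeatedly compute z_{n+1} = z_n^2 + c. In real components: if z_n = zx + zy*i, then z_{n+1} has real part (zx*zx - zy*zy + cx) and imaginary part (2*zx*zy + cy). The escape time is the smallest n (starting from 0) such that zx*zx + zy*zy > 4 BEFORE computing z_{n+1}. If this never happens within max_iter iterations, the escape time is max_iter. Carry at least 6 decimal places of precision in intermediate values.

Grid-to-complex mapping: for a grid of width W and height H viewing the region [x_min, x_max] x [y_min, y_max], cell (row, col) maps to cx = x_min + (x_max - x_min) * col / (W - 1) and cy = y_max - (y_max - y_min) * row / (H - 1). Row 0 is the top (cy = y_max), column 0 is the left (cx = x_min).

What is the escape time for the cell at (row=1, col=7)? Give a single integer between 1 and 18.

Answer: 3

Derivation:
z_0 = 0 + 0i, c = -1.0700 + -0.7500i
Iter 1: z = -1.0700 + -0.7500i, |z|^2 = 1.7074
Iter 2: z = -0.4876 + 0.8550i, |z|^2 = 0.9688
Iter 3: z = -1.5633 + -1.5838i, |z|^2 = 4.9522
Escaped at iteration 3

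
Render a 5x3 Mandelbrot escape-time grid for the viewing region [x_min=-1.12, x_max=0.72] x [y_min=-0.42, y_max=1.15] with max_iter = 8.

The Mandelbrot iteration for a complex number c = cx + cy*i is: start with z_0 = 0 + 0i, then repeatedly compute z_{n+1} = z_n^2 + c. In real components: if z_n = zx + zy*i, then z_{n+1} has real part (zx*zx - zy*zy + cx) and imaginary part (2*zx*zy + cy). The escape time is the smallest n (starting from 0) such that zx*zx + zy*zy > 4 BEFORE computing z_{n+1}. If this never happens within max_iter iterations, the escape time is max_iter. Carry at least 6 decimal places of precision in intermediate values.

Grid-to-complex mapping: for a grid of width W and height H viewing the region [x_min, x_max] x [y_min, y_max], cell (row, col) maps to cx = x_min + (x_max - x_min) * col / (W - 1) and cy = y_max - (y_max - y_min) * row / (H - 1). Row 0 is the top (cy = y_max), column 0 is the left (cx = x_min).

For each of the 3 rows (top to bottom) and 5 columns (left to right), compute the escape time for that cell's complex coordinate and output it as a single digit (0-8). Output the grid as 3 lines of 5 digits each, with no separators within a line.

(row=0, col=0): c = -1.1200 + 1.1500i → escape time 3
(row=0, col=1): c = -0.6600 + 1.1500i → escape time 3
(row=0, col=2): c = -0.2000 + 1.1500i → escape time 4
(row=0, col=3): c = 0.2600 + 1.1500i → escape time 2
(row=0, col=4): c = 0.7200 + 1.1500i → escape time 2
(row=1, col=0): c = -1.1200 + 0.3650i → escape time 7
(row=1, col=1): c = -0.6600 + 0.3650i → escape time 8
(row=1, col=2): c = -0.2000 + 0.3650i → escape time 8
(row=1, col=3): c = 0.2600 + 0.3650i → escape time 8
(row=1, col=4): c = 0.7200 + 0.3650i → escape time 3
(row=2, col=0): c = -1.1200 + -0.4200i → escape time 6
(row=2, col=1): c = -0.6600 + -0.4200i → escape time 8
(row=2, col=2): c = -0.2000 + -0.4200i → escape time 8
(row=2, col=3): c = 0.2600 + -0.4200i → escape time 8
(row=2, col=4): c = 0.7200 + -0.4200i → escape time 3

Answer: 33422
78883
68883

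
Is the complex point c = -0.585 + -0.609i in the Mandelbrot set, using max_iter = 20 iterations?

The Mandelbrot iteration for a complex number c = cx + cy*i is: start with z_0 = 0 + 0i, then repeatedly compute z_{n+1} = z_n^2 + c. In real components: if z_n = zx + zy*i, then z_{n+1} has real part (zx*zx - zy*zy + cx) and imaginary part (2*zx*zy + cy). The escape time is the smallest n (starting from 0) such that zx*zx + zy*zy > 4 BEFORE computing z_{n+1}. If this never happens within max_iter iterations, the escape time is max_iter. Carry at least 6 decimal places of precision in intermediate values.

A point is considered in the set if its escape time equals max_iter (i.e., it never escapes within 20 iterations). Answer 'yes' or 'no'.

Answer: no

Derivation:
z_0 = 0 + 0i, c = -0.5850 + -0.6090i
Iter 1: z = -0.5850 + -0.6090i, |z|^2 = 0.7131
Iter 2: z = -0.6137 + 0.1035i, |z|^2 = 0.3873
Iter 3: z = -0.2191 + -0.7361i, |z|^2 = 0.5898
Iter 4: z = -1.0788 + -0.2864i, |z|^2 = 1.2458
Iter 5: z = 0.4967 + 0.0089i, |z|^2 = 0.2468
Iter 6: z = -0.3384 + -0.6002i, |z|^2 = 0.4747
Iter 7: z = -0.8307 + -0.2029i, |z|^2 = 0.7312
Iter 8: z = 0.0639 + -0.2720i, |z|^2 = 0.0780
Iter 9: z = -0.6549 + -0.6438i, |z|^2 = 0.8433
Iter 10: z = -0.5706 + 0.2342i, |z|^2 = 0.3804
Iter 11: z = -0.3143 + -0.8762i, |z|^2 = 0.8665
Iter 12: z = -1.2540 + -0.0582i, |z|^2 = 1.5759
Iter 13: z = 0.9841 + -0.4629i, |z|^2 = 1.1828
Iter 14: z = 0.1693 + -1.5202i, |z|^2 = 2.3395
Iter 15: z = -2.8672 + -1.1236i, |z|^2 = 9.4834
Escaped at iteration 15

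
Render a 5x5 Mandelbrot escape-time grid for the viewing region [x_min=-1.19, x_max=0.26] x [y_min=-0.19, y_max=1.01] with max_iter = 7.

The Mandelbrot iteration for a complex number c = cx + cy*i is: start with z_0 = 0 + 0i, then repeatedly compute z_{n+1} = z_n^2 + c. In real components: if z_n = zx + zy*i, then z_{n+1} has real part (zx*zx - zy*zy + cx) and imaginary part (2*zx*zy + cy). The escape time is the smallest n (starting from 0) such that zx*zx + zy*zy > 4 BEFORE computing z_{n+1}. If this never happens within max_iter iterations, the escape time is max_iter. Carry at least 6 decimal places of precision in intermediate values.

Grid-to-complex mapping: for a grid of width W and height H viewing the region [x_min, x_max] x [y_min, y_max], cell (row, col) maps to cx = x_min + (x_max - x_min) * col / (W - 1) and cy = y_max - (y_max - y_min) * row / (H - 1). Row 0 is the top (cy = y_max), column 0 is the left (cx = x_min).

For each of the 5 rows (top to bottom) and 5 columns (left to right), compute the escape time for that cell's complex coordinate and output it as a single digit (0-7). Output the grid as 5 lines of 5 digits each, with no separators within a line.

(row=0, col=0): c = -1.1900 + 1.0100i → escape time 3
(row=0, col=1): c = -0.8275 + 1.0100i → escape time 3
(row=0, col=2): c = -0.4650 + 1.0100i → escape time 4
(row=0, col=3): c = -0.1025 + 1.0100i → escape time 7
(row=0, col=4): c = 0.2600 + 1.0100i → escape time 4
(row=1, col=0): c = -1.1900 + 0.7100i → escape time 3
(row=1, col=1): c = -0.8275 + 0.7100i → escape time 4
(row=1, col=2): c = -0.4650 + 0.7100i → escape time 7
(row=1, col=3): c = -0.1025 + 0.7100i → escape time 7
(row=1, col=4): c = 0.2600 + 0.7100i → escape time 6
(row=2, col=0): c = -1.1900 + 0.4100i → escape time 6
(row=2, col=1): c = -0.8275 + 0.4100i → escape time 7
(row=2, col=2): c = -0.4650 + 0.4100i → escape time 7
(row=2, col=3): c = -0.1025 + 0.4100i → escape time 7
(row=2, col=4): c = 0.2600 + 0.4100i → escape time 7
(row=3, col=0): c = -1.1900 + 0.1100i → escape time 7
(row=3, col=1): c = -0.8275 + 0.1100i → escape time 7
(row=3, col=2): c = -0.4650 + 0.1100i → escape time 7
(row=3, col=3): c = -0.1025 + 0.1100i → escape time 7
(row=3, col=4): c = 0.2600 + 0.1100i → escape time 7
(row=4, col=0): c = -1.1900 + -0.1900i → escape time 7
(row=4, col=1): c = -0.8275 + -0.1900i → escape time 7
(row=4, col=2): c = -0.4650 + -0.1900i → escape time 7
(row=4, col=3): c = -0.1025 + -0.1900i → escape time 7
(row=4, col=4): c = 0.2600 + -0.1900i → escape time 7

Answer: 33474
34776
67777
77777
77777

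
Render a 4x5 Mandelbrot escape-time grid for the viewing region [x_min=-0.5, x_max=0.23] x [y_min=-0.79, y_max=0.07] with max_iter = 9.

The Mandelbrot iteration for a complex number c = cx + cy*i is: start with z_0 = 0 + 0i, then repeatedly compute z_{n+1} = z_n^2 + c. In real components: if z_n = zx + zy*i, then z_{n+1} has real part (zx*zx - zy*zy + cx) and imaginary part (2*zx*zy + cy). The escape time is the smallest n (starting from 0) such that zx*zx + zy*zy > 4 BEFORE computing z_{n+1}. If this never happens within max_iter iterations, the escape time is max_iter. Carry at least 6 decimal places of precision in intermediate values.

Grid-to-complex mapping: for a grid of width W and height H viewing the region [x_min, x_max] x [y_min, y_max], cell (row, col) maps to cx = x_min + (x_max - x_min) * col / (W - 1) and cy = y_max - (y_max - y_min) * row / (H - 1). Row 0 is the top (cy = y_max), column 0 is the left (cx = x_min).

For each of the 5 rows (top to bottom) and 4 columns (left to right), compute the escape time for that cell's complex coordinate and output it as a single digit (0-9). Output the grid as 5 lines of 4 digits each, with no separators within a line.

(row=0, col=0): c = -0.5000 + 0.0700i → escape time 9
(row=0, col=1): c = -0.2567 + 0.0700i → escape time 9
(row=0, col=2): c = -0.0133 + 0.0700i → escape time 9
(row=0, col=3): c = 0.2300 + 0.0700i → escape time 9
(row=1, col=0): c = -0.5000 + -0.1450i → escape time 9
(row=1, col=1): c = -0.2567 + -0.1450i → escape time 9
(row=1, col=2): c = -0.0133 + -0.1450i → escape time 9
(row=1, col=3): c = 0.2300 + -0.1450i → escape time 9
(row=2, col=0): c = -0.5000 + -0.3600i → escape time 9
(row=2, col=1): c = -0.2567 + -0.3600i → escape time 9
(row=2, col=2): c = -0.0133 + -0.3600i → escape time 9
(row=2, col=3): c = 0.2300 + -0.3600i → escape time 9
(row=3, col=0): c = -0.5000 + -0.5750i → escape time 9
(row=3, col=1): c = -0.2567 + -0.5750i → escape time 9
(row=3, col=2): c = -0.0133 + -0.5750i → escape time 9
(row=3, col=3): c = 0.2300 + -0.5750i → escape time 9
(row=4, col=0): c = -0.5000 + -0.7900i → escape time 6
(row=4, col=1): c = -0.2567 + -0.7900i → escape time 9
(row=4, col=2): c = -0.0133 + -0.7900i → escape time 9
(row=4, col=3): c = 0.2300 + -0.7900i → escape time 5

Answer: 9999
9999
9999
9999
6995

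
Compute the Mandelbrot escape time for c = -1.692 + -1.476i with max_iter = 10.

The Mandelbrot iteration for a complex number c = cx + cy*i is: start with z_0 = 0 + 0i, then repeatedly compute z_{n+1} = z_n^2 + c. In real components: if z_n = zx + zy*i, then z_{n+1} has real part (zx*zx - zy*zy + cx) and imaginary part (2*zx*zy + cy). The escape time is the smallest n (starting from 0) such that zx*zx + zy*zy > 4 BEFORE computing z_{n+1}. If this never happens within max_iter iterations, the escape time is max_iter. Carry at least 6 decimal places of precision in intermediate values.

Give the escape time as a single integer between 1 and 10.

Answer: 1

Derivation:
z_0 = 0 + 0i, c = -1.6920 + -1.4760i
Iter 1: z = -1.6920 + -1.4760i, |z|^2 = 5.0414
Escaped at iteration 1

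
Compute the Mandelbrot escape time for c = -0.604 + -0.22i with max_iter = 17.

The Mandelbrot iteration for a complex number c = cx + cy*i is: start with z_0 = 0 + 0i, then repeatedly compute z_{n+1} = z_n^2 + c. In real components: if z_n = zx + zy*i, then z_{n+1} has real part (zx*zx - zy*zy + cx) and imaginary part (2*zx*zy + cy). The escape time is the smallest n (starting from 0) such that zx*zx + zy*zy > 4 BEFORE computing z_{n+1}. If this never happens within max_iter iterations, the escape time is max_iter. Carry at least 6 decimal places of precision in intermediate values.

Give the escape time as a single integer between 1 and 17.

Answer: 17

Derivation:
z_0 = 0 + 0i, c = -0.6040 + -0.2200i
Iter 1: z = -0.6040 + -0.2200i, |z|^2 = 0.4132
Iter 2: z = -0.2876 + 0.0458i, |z|^2 = 0.0848
Iter 3: z = -0.5234 + -0.2463i, |z|^2 = 0.3346
Iter 4: z = -0.3907 + 0.0378i, |z|^2 = 0.1541
Iter 5: z = -0.4528 + -0.2496i, |z|^2 = 0.2673
Iter 6: z = -0.4613 + 0.0060i, |z|^2 = 0.2128
Iter 7: z = -0.3912 + -0.2255i, |z|^2 = 0.2039
Iter 8: z = -0.5018 + -0.0435i, |z|^2 = 0.2537
Iter 9: z = -0.3541 + -0.1763i, |z|^2 = 0.1565
Iter 10: z = -0.5097 + -0.0951i, |z|^2 = 0.2688
Iter 11: z = -0.3533 + -0.1230i, |z|^2 = 0.1399
Iter 12: z = -0.4943 + -0.1331i, |z|^2 = 0.2621
Iter 13: z = -0.3773 + -0.0884i, |z|^2 = 0.1502
Iter 14: z = -0.4694 + -0.1533i, |z|^2 = 0.2439
Iter 15: z = -0.4071 + -0.0761i, |z|^2 = 0.1715
Iter 16: z = -0.4440 + -0.1580i, |z|^2 = 0.2221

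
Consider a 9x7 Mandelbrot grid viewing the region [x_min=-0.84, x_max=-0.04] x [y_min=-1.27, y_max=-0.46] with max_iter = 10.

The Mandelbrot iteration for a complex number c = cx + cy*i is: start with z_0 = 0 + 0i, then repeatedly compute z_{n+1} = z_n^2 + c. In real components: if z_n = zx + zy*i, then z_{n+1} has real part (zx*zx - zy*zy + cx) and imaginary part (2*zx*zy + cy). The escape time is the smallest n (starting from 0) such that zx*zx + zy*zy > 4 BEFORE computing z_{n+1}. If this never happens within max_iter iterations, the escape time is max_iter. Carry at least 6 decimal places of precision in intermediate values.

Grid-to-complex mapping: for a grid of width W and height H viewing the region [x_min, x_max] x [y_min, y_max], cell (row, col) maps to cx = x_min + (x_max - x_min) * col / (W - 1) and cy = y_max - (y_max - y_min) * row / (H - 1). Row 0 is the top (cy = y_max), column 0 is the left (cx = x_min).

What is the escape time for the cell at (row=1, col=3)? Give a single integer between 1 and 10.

Answer: 10

Derivation:
z_0 = 0 + 0i, c = -0.5400 + -0.5950i
Iter 1: z = -0.5400 + -0.5950i, |z|^2 = 0.6456
Iter 2: z = -0.6024 + 0.0476i, |z|^2 = 0.3652
Iter 3: z = -0.1793 + -0.6524i, |z|^2 = 0.4577
Iter 4: z = -0.9334 + -0.3610i, |z|^2 = 1.0015
Iter 5: z = 0.2009 + 0.0789i, |z|^2 = 0.0466
Iter 6: z = -0.5059 + -0.5633i, |z|^2 = 0.5732
Iter 7: z = -0.6014 + -0.0251i, |z|^2 = 0.3623
Iter 8: z = -0.1790 + -0.5648i, |z|^2 = 0.3510
Iter 9: z = -0.8270 + -0.3929i, |z|^2 = 0.8382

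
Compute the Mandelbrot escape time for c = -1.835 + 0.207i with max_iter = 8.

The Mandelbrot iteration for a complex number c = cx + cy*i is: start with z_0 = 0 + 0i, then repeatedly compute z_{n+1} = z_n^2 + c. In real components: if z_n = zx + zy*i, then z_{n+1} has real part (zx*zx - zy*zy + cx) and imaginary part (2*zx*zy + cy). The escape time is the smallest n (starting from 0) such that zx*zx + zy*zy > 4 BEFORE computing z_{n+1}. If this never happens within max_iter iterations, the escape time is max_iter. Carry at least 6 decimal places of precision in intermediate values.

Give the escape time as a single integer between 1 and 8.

z_0 = 0 + 0i, c = -1.8350 + 0.2070i
Iter 1: z = -1.8350 + 0.2070i, |z|^2 = 3.4101
Iter 2: z = 1.4894 + -0.5527i, |z|^2 = 2.5237
Iter 3: z = 0.0778 + -1.4393i, |z|^2 = 2.0777
Iter 4: z = -3.9006 + -0.0169i, |z|^2 = 15.2151
Escaped at iteration 4

Answer: 4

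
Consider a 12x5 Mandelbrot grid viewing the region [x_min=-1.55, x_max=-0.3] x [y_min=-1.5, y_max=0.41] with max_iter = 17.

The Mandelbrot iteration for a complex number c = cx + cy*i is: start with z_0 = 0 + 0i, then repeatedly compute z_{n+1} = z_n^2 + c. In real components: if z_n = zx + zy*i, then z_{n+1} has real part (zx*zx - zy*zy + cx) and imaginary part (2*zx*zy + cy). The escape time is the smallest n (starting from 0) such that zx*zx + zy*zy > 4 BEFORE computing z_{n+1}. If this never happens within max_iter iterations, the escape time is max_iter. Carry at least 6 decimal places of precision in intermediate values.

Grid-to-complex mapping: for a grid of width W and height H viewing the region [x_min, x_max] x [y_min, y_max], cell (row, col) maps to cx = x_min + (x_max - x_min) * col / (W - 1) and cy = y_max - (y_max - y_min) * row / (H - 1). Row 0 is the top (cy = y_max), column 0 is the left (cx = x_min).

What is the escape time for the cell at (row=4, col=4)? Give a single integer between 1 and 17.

Answer: 2

Derivation:
z_0 = 0 + 0i, c = -1.0955 + -1.5000i
Iter 1: z = -1.0955 + -1.5000i, |z|^2 = 3.4500
Iter 2: z = -2.1454 + 1.7864i, |z|^2 = 7.7940
Escaped at iteration 2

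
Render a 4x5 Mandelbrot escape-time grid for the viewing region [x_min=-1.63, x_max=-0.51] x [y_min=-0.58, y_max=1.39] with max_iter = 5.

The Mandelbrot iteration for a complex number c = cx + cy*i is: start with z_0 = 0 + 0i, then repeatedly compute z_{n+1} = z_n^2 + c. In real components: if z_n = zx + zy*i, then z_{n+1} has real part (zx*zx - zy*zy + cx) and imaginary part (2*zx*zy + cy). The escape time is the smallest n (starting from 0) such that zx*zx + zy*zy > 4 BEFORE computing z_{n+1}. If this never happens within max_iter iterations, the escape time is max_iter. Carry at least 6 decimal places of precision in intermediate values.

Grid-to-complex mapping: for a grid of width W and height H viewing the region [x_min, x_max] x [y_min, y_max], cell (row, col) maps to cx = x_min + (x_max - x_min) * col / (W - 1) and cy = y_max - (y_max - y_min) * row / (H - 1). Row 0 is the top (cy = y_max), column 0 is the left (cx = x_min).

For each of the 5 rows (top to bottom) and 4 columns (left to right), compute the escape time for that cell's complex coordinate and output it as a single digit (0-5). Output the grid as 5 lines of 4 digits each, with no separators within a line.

Answer: 1222
2334
3555
5555
3355

Derivation:
(row=0, col=0): c = -1.6300 + 1.3900i → escape time 1
(row=0, col=1): c = -1.2567 + 1.3900i → escape time 2
(row=0, col=2): c = -0.8833 + 1.3900i → escape time 2
(row=0, col=3): c = -0.5100 + 1.3900i → escape time 2
(row=1, col=0): c = -1.6300 + 0.8975i → escape time 2
(row=1, col=1): c = -1.2567 + 0.8975i → escape time 3
(row=1, col=2): c = -0.8833 + 0.8975i → escape time 3
(row=1, col=3): c = -0.5100 + 0.8975i → escape time 4
(row=2, col=0): c = -1.6300 + 0.4050i → escape time 3
(row=2, col=1): c = -1.2567 + 0.4050i → escape time 5
(row=2, col=2): c = -0.8833 + 0.4050i → escape time 5
(row=2, col=3): c = -0.5100 + 0.4050i → escape time 5
(row=3, col=0): c = -1.6300 + -0.0875i → escape time 5
(row=3, col=1): c = -1.2567 + -0.0875i → escape time 5
(row=3, col=2): c = -0.8833 + -0.0875i → escape time 5
(row=3, col=3): c = -0.5100 + -0.0875i → escape time 5
(row=4, col=0): c = -1.6300 + -0.5800i → escape time 3
(row=4, col=1): c = -1.2567 + -0.5800i → escape time 3
(row=4, col=2): c = -0.8833 + -0.5800i → escape time 5
(row=4, col=3): c = -0.5100 + -0.5800i → escape time 5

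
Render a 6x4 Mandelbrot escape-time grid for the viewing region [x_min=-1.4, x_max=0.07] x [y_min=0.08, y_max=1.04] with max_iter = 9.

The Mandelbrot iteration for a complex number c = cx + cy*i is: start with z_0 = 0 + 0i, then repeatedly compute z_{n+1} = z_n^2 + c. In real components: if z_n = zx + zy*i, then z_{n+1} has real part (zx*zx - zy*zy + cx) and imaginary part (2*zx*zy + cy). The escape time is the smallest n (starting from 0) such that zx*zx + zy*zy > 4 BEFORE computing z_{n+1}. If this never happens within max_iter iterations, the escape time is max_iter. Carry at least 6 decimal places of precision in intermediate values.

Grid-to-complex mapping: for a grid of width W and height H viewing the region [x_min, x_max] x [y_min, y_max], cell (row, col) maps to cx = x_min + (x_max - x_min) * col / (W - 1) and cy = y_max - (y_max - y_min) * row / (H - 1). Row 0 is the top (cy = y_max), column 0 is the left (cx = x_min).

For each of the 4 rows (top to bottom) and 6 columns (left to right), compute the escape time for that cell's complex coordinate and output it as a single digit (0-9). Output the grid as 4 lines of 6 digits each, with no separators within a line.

(row=0, col=0): c = -1.4000 + 1.0400i → escape time 3
(row=0, col=1): c = -1.1060 + 1.0400i → escape time 3
(row=0, col=2): c = -0.8120 + 1.0400i → escape time 3
(row=0, col=3): c = -0.5180 + 1.0400i → escape time 4
(row=0, col=4): c = -0.2240 + 1.0400i → escape time 6
(row=0, col=5): c = 0.0700 + 1.0400i → escape time 4
(row=1, col=0): c = -1.4000 + 0.7200i → escape time 3
(row=1, col=1): c = -1.1060 + 0.7200i → escape time 3
(row=1, col=2): c = -0.8120 + 0.7200i → escape time 4
(row=1, col=3): c = -0.5180 + 0.7200i → escape time 7
(row=1, col=4): c = -0.2240 + 0.7200i → escape time 9
(row=1, col=5): c = 0.0700 + 0.7200i → escape time 8
(row=2, col=0): c = -1.4000 + 0.4000i → escape time 5
(row=2, col=1): c = -1.1060 + 0.4000i → escape time 7
(row=2, col=2): c = -0.8120 + 0.4000i → escape time 7
(row=2, col=3): c = -0.5180 + 0.4000i → escape time 9
(row=2, col=4): c = -0.2240 + 0.4000i → escape time 9
(row=2, col=5): c = 0.0700 + 0.4000i → escape time 9
(row=3, col=0): c = -1.4000 + 0.0800i → escape time 9
(row=3, col=1): c = -1.1060 + 0.0800i → escape time 9
(row=3, col=2): c = -0.8120 + 0.0800i → escape time 9
(row=3, col=3): c = -0.5180 + 0.0800i → escape time 9
(row=3, col=4): c = -0.2240 + 0.0800i → escape time 9
(row=3, col=5): c = 0.0700 + 0.0800i → escape time 9

Answer: 333464
334798
577999
999999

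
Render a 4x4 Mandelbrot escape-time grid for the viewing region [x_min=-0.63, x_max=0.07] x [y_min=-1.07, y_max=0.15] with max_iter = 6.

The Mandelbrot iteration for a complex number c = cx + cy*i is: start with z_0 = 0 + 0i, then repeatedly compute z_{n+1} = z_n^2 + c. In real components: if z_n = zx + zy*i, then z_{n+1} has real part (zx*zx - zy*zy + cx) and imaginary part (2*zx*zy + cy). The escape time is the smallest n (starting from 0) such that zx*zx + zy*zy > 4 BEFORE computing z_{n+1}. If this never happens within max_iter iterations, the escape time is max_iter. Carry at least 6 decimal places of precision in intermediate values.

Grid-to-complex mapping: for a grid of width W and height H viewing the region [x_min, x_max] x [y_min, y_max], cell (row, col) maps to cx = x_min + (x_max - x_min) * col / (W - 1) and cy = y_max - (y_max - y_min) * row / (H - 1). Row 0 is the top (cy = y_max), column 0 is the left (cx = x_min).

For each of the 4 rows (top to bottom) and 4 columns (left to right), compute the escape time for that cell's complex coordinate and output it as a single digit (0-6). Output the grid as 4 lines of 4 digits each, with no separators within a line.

Answer: 6666
6666
6666
3464

Derivation:
(row=0, col=0): c = -0.6300 + 0.1500i → escape time 6
(row=0, col=1): c = -0.3967 + 0.1500i → escape time 6
(row=0, col=2): c = -0.1633 + 0.1500i → escape time 6
(row=0, col=3): c = 0.0700 + 0.1500i → escape time 6
(row=1, col=0): c = -0.6300 + -0.2567i → escape time 6
(row=1, col=1): c = -0.3967 + -0.2567i → escape time 6
(row=1, col=2): c = -0.1633 + -0.2567i → escape time 6
(row=1, col=3): c = 0.0700 + -0.2567i → escape time 6
(row=2, col=0): c = -0.6300 + -0.6633i → escape time 6
(row=2, col=1): c = -0.3967 + -0.6633i → escape time 6
(row=2, col=2): c = -0.1633 + -0.6633i → escape time 6
(row=2, col=3): c = 0.0700 + -0.6633i → escape time 6
(row=3, col=0): c = -0.6300 + -1.0700i → escape time 3
(row=3, col=1): c = -0.3967 + -1.0700i → escape time 4
(row=3, col=2): c = -0.1633 + -1.0700i → escape time 6
(row=3, col=3): c = 0.0700 + -1.0700i → escape time 4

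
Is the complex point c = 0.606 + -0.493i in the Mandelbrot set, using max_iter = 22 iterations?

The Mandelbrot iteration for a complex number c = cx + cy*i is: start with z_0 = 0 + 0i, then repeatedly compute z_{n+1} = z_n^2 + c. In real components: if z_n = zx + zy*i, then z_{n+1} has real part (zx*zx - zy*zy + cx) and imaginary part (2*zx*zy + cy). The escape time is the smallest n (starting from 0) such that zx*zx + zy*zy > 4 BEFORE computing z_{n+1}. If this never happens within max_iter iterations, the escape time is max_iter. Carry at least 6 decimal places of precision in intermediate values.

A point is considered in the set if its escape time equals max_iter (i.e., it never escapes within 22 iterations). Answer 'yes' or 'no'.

Answer: no

Derivation:
z_0 = 0 + 0i, c = 0.6060 + -0.4930i
Iter 1: z = 0.6060 + -0.4930i, |z|^2 = 0.6103
Iter 2: z = 0.7302 + -1.0905i, |z|^2 = 1.7224
Iter 3: z = -0.0501 + -2.0856i, |z|^2 = 4.3521
Escaped at iteration 3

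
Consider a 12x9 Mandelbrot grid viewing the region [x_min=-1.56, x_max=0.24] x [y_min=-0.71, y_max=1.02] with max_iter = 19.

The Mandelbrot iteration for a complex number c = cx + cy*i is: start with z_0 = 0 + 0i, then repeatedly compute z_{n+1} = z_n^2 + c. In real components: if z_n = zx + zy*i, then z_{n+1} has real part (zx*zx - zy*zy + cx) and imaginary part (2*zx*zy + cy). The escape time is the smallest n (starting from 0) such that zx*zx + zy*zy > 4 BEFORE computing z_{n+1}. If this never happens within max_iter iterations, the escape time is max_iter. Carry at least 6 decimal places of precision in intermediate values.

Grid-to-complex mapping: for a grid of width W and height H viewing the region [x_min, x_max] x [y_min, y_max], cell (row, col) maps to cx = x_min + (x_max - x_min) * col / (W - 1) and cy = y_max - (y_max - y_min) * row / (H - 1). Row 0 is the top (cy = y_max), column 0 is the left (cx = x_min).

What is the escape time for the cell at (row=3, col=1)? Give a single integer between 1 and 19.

Answer: 5

Derivation:
z_0 = 0 + 0i, c = -1.3964 + 0.3713i
Iter 1: z = -1.3964 + 0.3713i, |z|^2 = 2.0877
Iter 2: z = 0.4156 + -0.6656i, |z|^2 = 0.6157
Iter 3: z = -1.6666 + -0.1820i, |z|^2 = 2.8106
Iter 4: z = 1.3479 + 0.9779i, |z|^2 = 2.7733
Iter 5: z = -0.5357 + 3.0076i, |z|^2 = 9.3326
Escaped at iteration 5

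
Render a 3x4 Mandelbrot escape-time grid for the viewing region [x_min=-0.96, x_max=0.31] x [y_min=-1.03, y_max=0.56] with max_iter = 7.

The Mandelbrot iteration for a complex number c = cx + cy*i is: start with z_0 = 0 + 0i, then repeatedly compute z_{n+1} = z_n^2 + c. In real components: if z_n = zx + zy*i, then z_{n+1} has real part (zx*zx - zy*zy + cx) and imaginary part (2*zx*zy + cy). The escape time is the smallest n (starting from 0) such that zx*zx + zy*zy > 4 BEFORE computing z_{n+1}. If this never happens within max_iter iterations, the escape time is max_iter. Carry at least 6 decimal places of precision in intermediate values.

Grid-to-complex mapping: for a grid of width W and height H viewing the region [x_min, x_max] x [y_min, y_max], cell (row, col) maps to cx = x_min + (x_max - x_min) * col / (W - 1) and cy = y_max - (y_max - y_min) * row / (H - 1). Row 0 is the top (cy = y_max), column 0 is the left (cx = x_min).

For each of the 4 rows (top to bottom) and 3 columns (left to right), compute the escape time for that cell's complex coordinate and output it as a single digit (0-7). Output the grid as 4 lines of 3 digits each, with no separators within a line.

Answer: 577
777
577
353

Derivation:
(row=0, col=0): c = -0.9600 + 0.5600i → escape time 5
(row=0, col=1): c = -0.3250 + 0.5600i → escape time 7
(row=0, col=2): c = 0.3100 + 0.5600i → escape time 7
(row=1, col=0): c = -0.9600 + 0.0300i → escape time 7
(row=1, col=1): c = -0.3250 + 0.0300i → escape time 7
(row=1, col=2): c = 0.3100 + 0.0300i → escape time 7
(row=2, col=0): c = -0.9600 + -0.5000i → escape time 5
(row=2, col=1): c = -0.3250 + -0.5000i → escape time 7
(row=2, col=2): c = 0.3100 + -0.5000i → escape time 7
(row=3, col=0): c = -0.9600 + -1.0300i → escape time 3
(row=3, col=1): c = -0.3250 + -1.0300i → escape time 5
(row=3, col=2): c = 0.3100 + -1.0300i → escape time 3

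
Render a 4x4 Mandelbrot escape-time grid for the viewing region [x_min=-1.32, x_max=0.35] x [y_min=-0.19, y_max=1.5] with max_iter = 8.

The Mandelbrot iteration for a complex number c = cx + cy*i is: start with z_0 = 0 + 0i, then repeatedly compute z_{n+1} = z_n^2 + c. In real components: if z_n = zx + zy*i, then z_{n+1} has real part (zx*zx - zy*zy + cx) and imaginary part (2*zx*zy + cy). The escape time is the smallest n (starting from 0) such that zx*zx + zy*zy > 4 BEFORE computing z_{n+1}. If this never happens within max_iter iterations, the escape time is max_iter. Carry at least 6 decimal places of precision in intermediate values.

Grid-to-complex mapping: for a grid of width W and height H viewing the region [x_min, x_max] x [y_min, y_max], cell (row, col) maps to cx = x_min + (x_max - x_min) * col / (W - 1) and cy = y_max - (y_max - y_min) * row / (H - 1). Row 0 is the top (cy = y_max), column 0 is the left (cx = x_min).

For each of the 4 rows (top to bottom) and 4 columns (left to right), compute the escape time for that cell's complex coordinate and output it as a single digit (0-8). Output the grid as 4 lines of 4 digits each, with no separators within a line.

(row=0, col=0): c = -1.3200 + 1.5000i → escape time 2
(row=0, col=1): c = -0.7633 + 1.5000i → escape time 2
(row=0, col=2): c = -0.2067 + 1.5000i → escape time 2
(row=0, col=3): c = 0.3500 + 1.5000i → escape time 2
(row=1, col=0): c = -1.3200 + 0.9367i → escape time 3
(row=1, col=1): c = -0.7633 + 0.9367i → escape time 4
(row=1, col=2): c = -0.2067 + 0.9367i → escape time 8
(row=1, col=3): c = 0.3500 + 0.9367i → escape time 3
(row=2, col=0): c = -1.3200 + 0.3733i → escape time 6
(row=2, col=1): c = -0.7633 + 0.3733i → escape time 8
(row=2, col=2): c = -0.2067 + 0.3733i → escape time 8
(row=2, col=3): c = 0.3500 + 0.3733i → escape time 8
(row=3, col=0): c = -1.3200 + -0.1900i → escape time 8
(row=3, col=1): c = -0.7633 + -0.1900i → escape time 8
(row=3, col=2): c = -0.2067 + -0.1900i → escape time 8
(row=3, col=3): c = 0.3500 + -0.1900i → escape time 8

Answer: 2222
3483
6888
8888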